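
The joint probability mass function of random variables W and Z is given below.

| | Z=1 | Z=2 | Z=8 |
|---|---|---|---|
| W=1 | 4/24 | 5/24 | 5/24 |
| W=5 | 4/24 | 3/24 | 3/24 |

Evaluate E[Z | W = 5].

P(W = 5) = 5/12.
Summing Z·P(W=x,Z=y) over the conditioning event gives 17/12.
E[Z | W = 5] = (17/12) / (5/12) = 17/5.

17/5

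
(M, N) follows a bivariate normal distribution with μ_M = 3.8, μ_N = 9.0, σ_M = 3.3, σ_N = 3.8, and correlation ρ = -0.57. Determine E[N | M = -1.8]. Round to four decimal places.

The regression of N on M has slope ρ·σ_N/σ_M and passes through (μ_M, μ_N).
E[N | M=-1.8] = 9.0 + (-0.57)·(3.8/3.3)·(-1.8 − (3.8)) = 9.0 + (-0.65636)·(-5.6) = 12.6756.

12.6756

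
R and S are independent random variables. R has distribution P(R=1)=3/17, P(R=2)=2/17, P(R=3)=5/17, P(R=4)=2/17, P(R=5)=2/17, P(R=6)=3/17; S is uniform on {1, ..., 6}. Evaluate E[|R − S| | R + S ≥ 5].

44/21

P(R + S ≥ 5) = 14/17.
Summing |R−S|·P(x,y) over outcomes with R + S ≥ 5 gives 88/51.
E[|R − S| | R + S ≥ 5] = (88/51) / (14/17) = 44/21.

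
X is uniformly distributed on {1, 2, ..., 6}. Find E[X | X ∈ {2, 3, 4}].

3

P(X ∈ {2, 3, 4}) = 1/2.
Σ over the event: 2·1/6 + 3·1/6 + 4·1/6 = 3/2.
E[X | X ∈ {2, 3, 4}] = (3/2) / (1/2) = 3.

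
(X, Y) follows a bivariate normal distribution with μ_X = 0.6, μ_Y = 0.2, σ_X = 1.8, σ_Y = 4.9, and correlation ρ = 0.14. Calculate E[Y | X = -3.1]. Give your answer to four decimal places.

-1.2101

E[Y | X=x] = μ_Y + ρ(σ_Y/σ_X)(x − μ_X) for jointly normal variables.
E[Y | X=-3.1] = 0.2 + (0.14)·(4.9/1.8)·(-3.1 − (0.6)) = 0.2 + (0.38111)·(-3.7) = -1.2101.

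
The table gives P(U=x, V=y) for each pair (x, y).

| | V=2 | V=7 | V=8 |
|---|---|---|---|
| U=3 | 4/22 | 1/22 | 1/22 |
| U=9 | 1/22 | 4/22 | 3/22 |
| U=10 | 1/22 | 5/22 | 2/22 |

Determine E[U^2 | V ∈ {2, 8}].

P(V ∈ {2, 8}) = 6/11.
Σ U^2·P over the event = 9·(4/22) + 9·(1/22) + 81·(1/22) + 81·(3/22) + 100·(1/22) + 100·(2/22) = 669/22.
E[U^2 | V ∈ {2, 8}] = (669/22) / (6/11) = 223/4.

223/4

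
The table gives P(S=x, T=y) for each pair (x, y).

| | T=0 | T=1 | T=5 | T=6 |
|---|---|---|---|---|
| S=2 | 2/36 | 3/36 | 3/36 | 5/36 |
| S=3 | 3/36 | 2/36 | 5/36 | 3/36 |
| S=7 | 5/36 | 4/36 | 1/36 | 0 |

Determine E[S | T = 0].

P(T = 0) = 5/18.
Summing S·P(S=x,T=y) over the conditioning event gives 4/3.
E[S | T = 0] = (4/3) / (5/18) = 24/5.

24/5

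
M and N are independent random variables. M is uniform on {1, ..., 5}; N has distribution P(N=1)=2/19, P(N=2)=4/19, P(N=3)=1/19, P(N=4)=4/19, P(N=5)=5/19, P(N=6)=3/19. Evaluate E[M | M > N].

P(M > N) = 26/95.
Summing M·P(x,y) over outcomes with M > N gives 21/19.
E[M | M > N] = (21/19) / (26/95) = 105/26.

105/26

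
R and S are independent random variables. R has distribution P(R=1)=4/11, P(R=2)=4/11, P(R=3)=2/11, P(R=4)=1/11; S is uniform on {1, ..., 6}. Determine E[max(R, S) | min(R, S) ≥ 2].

P(min(R, S) ≥ 2) = 35/66.
Summing max(R,S)·P(x,y) over outcomes with min(R, S) ≥ 2 gives 145/66.
E[max(R, S) | min(R, S) ≥ 2] = (145/66) / (35/66) = 29/7.

29/7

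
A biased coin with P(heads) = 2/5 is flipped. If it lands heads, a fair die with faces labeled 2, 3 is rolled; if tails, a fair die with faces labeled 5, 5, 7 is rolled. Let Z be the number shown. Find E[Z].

22/5

E[Z | heads] = (2+3)/2 = 5/2.
E[Z | tails] = (5+5+7)/3 = 17/3.
By the law of total expectation,
E[Z] = (2/5)·(5/2) + (3/5)·(17/3) = 22/5.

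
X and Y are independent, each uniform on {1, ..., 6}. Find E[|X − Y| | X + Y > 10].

P(X + Y > 10) = 1/12.
Summing |X−Y|·P(x,y) over outcomes with X + Y > 10 gives 1/18.
E[|X − Y| | X + Y > 10] = (1/18) / (1/12) = 2/3.

2/3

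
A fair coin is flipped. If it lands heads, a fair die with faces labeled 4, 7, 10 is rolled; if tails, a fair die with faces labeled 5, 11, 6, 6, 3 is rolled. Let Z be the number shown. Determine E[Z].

33/5

E[Z | heads] = (4+7+10)/3 = 7.
E[Z | tails] = (5+11+6+6+3)/5 = 31/5.
E[Z] = (1/2)·(7) + (1/2)·(31/5) = 33/5.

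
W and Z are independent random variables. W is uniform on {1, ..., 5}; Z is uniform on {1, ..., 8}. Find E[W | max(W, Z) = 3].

12/5

Outcomes with max(W, Z) = 3: (1,3), (2,3), (3,1), (3,2), (3,3), each with probability 1/40.
E[W | max(W, Z) = 3] = (1 + 2 + 3 + 3 + 3) / 5 = 12/5.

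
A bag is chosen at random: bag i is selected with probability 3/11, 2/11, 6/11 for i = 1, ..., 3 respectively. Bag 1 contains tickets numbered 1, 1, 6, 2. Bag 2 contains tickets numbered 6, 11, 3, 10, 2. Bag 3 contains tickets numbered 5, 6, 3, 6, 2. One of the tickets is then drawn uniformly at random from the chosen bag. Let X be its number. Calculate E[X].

467/110

E[X | bag 1] = (1+1+6+2)/4 = 5/2.
E[X | bag 2] = (6+11+3+10+2)/5 = 32/5.
E[X | bag 3] = (5+6+3+6+2)/5 = 22/5.
E[X] = (3/11)·(5/2) + (2/11)·(32/5) + (6/11)·(22/5) = 467/110.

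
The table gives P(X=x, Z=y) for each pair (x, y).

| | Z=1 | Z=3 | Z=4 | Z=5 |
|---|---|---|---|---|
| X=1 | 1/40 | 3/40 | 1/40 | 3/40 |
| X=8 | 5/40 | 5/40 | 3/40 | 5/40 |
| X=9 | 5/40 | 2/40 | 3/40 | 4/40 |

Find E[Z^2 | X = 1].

119/8

P(X = 1) = 1/5.
Σ Z^2·P over the event = 1·(1/40) + 9·(3/40) + 16·(1/40) + 25·(3/40) = 119/40.
E[Z^2 | X = 1] = (119/40) / (1/5) = 119/8.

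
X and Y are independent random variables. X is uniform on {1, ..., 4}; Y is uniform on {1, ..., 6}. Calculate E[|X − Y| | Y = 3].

1

Outcomes with Y = 3: (1,3), (2,3), (3,3), (4,3), each with probability 1/24.
E[|X − Y| | Y = 3] = (2 + 1 + 0 + 1) / 4 = 1.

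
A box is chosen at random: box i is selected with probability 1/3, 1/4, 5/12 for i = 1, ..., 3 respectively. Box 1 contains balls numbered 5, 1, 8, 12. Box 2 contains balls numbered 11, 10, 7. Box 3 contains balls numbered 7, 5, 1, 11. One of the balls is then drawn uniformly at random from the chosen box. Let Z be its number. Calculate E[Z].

E[Z | box 1] = (5+1+8+12)/4 = 13/2.
E[Z | box 2] = (11+10+7)/3 = 28/3.
E[Z | box 3] = (7+5+1+11)/4 = 6.
E[Z] = (1/3)·(13/2) + (1/4)·(28/3) + (5/12)·(6) = 7.

7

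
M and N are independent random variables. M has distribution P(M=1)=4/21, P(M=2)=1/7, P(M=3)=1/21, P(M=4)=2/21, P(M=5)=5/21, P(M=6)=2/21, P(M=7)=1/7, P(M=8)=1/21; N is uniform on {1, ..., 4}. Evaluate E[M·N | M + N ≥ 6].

P(M + N ≥ 6) = 55/84.
Summing MN·P(x,y) over outcomes with M + N ≥ 6 gives 37/4.
E[M·N | M + N ≥ 6] = (37/4) / (55/84) = 777/55.

777/55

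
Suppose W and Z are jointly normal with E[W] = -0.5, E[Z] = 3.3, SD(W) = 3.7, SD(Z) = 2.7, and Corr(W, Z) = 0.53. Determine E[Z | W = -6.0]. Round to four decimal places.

E[Z | W=x] = μ_Z + ρ(σ_Z/σ_W)(x − μ_W) for jointly normal variables.
E[Z | W=-6.0] = 3.3 + (0.53)·(2.7/3.7)·(-6.0 − (-0.5)) = 3.3 + (0.38676)·(-5.5) = 1.1728.

1.1728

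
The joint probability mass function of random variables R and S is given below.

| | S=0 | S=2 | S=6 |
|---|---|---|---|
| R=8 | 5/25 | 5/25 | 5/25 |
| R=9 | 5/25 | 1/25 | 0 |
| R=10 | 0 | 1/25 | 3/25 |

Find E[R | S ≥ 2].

43/5

P(S ≥ 2) = 3/5.
Σ R·P over the event = 8·(5/25) + 8·(5/25) + 9·(1/25) + 10·(1/25) + 10·(3/25) = 129/25.
E[R | S ≥ 2] = (129/25) / (3/5) = 43/5.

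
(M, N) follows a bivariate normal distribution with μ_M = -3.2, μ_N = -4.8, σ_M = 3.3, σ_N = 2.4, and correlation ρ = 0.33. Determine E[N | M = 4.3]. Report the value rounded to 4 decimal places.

-3.0000

E[N | M=x] = μ_N + ρ(σ_N/σ_M)(x − μ_M) for jointly normal variables.
E[N | M=4.3] = -4.8 + (0.33)·(2.4/3.3)·(4.3 − (-3.2)) = -4.8 + (0.24)·(7.5) = -3.0000.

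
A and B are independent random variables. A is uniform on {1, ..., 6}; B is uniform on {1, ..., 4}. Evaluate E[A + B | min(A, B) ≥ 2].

7

P(min(A, B) ≥ 2) = 5/8.
Summing (A+B)·P(x,y) over outcomes with min(A, B) ≥ 2 gives 35/8.
E[A + B | min(A, B) ≥ 2] = (35/8) / (5/8) = 7.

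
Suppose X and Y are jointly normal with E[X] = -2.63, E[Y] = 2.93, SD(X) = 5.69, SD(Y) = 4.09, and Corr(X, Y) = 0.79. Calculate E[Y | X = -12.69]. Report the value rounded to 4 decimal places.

-2.7826

E[Y | X=x] = μ_Y + ρ(σ_Y/σ_X)(x − μ_X) for jointly normal variables.
E[Y | X=-12.69] = 2.93 + (0.79)·(4.09/5.69)·(-12.69 − (-2.63)) = 2.93 + (0.567856)·(-10.06) = -2.7826.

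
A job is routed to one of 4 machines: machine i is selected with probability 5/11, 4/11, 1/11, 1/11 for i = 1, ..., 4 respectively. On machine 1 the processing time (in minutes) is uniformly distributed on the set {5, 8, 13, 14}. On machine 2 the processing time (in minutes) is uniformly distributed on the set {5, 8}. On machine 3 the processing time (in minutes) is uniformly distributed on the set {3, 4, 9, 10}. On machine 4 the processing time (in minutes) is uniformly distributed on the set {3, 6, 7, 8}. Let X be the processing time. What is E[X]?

E[X | machine 1] = (5+8+13+14)/4 = 10.
E[X | machine 2] = (5+8)/2 = 13/2.
E[X | machine 3] = (3+4+9+10)/4 = 13/2.
E[X | machine 4] = (3+6+7+8)/4 = 6.
E[X] = (5/11)·(10) + (4/11)·(13/2) + (1/11)·(13/2) + (1/11)·(6) = 177/22.

177/22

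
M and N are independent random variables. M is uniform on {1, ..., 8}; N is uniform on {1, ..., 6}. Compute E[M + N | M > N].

P(M > N) = 9/16.
Summing (M+N)·P(x,y) over outcomes with M > N gives 79/16.
E[M + N | M > N] = (79/16) / (9/16) = 79/9.

79/9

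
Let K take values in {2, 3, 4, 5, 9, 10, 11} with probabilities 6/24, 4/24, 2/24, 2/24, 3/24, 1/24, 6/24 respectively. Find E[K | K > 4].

P(K > 4) = 1/2.
Σ over the event: 5·1/12 + 9·1/8 + 10·1/24 + 11·1/4 = 113/24.
E[K | K > 4] = (113/24) / (1/2) = 113/12.

113/12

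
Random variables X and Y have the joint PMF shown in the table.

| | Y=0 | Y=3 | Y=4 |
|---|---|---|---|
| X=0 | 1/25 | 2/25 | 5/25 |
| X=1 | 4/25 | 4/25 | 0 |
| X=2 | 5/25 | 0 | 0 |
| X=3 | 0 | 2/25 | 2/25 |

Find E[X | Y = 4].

P(Y = 4) = 7/25.
Summing X·P(X=x,Y=y) over the conditioning event gives 6/25.
E[X | Y = 4] = (6/25) / (7/25) = 6/7.

6/7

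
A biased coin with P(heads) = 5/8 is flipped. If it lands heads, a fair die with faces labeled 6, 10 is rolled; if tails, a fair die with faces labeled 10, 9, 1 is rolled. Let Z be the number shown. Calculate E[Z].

E[Z | heads] = (6+10)/2 = 8.
E[Z | tails] = (10+9+1)/3 = 20/3.
E[Z] = (5/8)·(8) + (3/8)·(20/3) = 15/2.

15/2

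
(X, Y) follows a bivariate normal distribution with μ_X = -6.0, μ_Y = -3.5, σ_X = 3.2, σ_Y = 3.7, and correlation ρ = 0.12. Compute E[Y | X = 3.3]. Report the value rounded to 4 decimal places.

-2.2096

E[Y | X=x] = μ_Y + ρ(σ_Y/σ_X)(x − μ_X) for jointly normal variables.
E[Y | X=3.3] = -3.5 + (0.12)·(3.7/3.2)·(3.3 − (-6.0)) = -3.5 + (0.13875)·(9.3) = -2.2096.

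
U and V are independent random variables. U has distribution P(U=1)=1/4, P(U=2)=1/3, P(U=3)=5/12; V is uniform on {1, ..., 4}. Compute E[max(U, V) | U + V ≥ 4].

61/19

P(U + V ≥ 4) = 19/24.
Summing max(U,V)·P(x,y) over outcomes with U + V ≥ 4 gives 61/24.
E[max(U, V) | U + V ≥ 4] = (61/24) / (19/24) = 61/19.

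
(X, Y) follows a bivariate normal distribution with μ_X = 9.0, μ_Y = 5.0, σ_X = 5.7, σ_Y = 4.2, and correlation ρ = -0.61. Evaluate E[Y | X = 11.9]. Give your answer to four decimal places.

3.6965

For a bivariate normal, E[Y | X=x] = μ_Y + ρ·(σ_Y/σ_X)·(x − μ_X).
E[Y | X=11.9] = 5.0 + (-0.61)·(4.2/5.7)·(11.9 − (9.0)) = 5.0 + (-0.44947)·(2.9) = 3.6965.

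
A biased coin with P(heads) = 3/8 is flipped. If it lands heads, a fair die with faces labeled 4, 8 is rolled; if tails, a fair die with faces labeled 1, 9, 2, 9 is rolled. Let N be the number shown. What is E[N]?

E[N | heads] = (4+8)/2 = 6.
E[N | tails] = (1+9+2+9)/4 = 21/4.
By the law of total expectation,
E[N] = (3/8)·(6) + (5/8)·(21/4) = 177/32.

177/32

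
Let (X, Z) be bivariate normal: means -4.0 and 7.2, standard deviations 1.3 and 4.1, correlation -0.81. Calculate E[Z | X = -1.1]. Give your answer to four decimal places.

E[Z | X=x] = μ_Z + ρ(σ_Z/σ_X)(x − μ_X) for jointly normal variables.
E[Z | X=-1.1] = 7.2 + (-0.81)·(4.1/1.3)·(-1.1 − (-4.0)) = 7.2 + (-2.55462)·(2.9) = -0.2084.

-0.2084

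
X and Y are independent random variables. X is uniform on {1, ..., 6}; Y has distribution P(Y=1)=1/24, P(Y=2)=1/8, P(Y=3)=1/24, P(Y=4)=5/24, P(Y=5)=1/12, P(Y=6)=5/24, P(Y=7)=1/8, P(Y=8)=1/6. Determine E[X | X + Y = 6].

8/3

P(X + Y = 6) = 1/12.
Summing X·P(x,y) over outcomes with X + Y = 6 gives 2/9.
E[X | X + Y = 6] = (2/9) / (1/12) = 8/3.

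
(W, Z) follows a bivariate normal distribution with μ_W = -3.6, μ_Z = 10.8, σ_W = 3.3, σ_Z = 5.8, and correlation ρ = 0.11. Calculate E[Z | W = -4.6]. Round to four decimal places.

E[Z | W=x] = μ_Z + ρ(σ_Z/σ_W)(x − μ_W) for jointly normal variables.
E[Z | W=-4.6] = 10.8 + (0.11)·(5.8/3.3)·(-4.6 − (-3.6)) = 10.8 + (0.19333)·(-1) = 10.6067.

10.6067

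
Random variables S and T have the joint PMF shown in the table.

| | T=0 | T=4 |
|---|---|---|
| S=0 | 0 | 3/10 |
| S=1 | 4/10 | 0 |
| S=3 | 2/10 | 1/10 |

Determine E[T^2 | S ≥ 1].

16/7

P(S ≥ 1) = 7/10.
Σ T^2·P over the event = 0·(4/10) + 0·(2/10) + 16·(1/10) = 8/5.
E[T^2 | S ≥ 1] = (8/5) / (7/10) = 16/7.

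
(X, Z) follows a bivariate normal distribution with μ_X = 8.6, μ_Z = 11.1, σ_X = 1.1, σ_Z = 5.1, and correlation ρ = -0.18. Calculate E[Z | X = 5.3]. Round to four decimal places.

13.8540

For a bivariate normal, E[Z | X=x] = μ_Z + ρ·(σ_Z/σ_X)·(x − μ_X).
E[Z | X=5.3] = 11.1 + (-0.18)·(5.1/1.1)·(5.3 − (8.6)) = 11.1 + (-0.83455)·(-3.3) = 13.8540.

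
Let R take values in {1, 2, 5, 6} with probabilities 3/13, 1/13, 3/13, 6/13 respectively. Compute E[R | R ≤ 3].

5/4

P(R ≤ 3) = 4/13.
Σ over the event: 1·3/13 + 2·1/13 = 5/13.
E[R | R ≤ 3] = (5/13) / (4/13) = 5/4.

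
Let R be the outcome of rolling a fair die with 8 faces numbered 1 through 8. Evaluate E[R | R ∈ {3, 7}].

P(R ∈ {3, 7}) = 1/4.
Σ over the event: 3·1/8 + 7·1/8 = 5/4.
E[R | R ∈ {3, 7}] = (5/4) / (1/4) = 5.

5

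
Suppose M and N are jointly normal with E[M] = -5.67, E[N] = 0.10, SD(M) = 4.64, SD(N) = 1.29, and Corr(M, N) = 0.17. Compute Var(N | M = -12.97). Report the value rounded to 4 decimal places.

1.6160

For a bivariate normal, Var(N | M=x) = σ_N²(1 − ρ²).
Var(N | M=-12.97) = (1.29)²·(1 − (0.17)²) = 1.6641·0.9711 = 1.6160.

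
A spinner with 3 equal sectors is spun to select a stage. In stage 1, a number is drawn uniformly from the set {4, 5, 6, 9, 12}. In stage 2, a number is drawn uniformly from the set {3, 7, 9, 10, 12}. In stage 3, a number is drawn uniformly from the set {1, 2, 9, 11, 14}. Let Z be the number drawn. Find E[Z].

38/5

E[Z | stage 1] = (4+5+6+9+12)/5 = 36/5.
E[Z | stage 2] = (3+7+9+10+12)/5 = 41/5.
E[Z | stage 3] = (1+2+9+11+14)/5 = 37/5.
By the law of total expectation,
E[Z] = (1/3)·(36/5) + (1/3)·(41/5) + (1/3)·(37/5) = 38/5.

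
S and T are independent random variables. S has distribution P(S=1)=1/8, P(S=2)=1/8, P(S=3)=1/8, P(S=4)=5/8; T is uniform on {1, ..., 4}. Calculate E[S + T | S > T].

17/3

P(S > T) = 9/16.
Summing (S+T)·P(x,y) over outcomes with S > T gives 51/16.
E[S + T | S > T] = (51/16) / (9/16) = 17/3.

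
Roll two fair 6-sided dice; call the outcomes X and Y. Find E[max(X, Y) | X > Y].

14/3

P(X > Y) = 5/12.
Summing max(X,Y)·P(x,y) over outcomes with X > Y gives 35/18.
E[max(X, Y) | X > Y] = (35/18) / (5/12) = 14/3.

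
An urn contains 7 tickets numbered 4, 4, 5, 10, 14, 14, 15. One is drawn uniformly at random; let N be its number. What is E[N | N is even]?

46/5

P(N is even) = 5/7.
Σ over the event: 4·2/7 + 10·1/7 + 14·2/7 = 46/7.
E[N | N is even] = (46/7) / (5/7) = 46/5.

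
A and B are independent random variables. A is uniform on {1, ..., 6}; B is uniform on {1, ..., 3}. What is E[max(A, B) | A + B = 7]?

5

P(A + B = 7) = 1/6.
Summing max(A,B)·P(x,y) over outcomes with A + B = 7 gives 5/6.
E[max(A, B) | A + B = 7] = (5/6) / (1/6) = 5.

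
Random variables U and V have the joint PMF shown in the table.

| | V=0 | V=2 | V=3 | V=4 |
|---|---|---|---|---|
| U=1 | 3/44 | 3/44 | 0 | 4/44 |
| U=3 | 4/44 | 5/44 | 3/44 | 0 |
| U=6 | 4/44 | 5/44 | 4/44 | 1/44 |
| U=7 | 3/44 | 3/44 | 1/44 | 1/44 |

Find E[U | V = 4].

17/6

P(V = 4) = 3/22.
Σ U·P over the event = 1·(4/44) + 6·(1/44) + 7·(1/44) = 17/44.
E[U | V = 4] = (17/44) / (3/22) = 17/6.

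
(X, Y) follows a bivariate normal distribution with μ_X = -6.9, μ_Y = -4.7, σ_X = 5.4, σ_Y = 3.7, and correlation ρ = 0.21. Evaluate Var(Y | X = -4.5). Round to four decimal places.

13.0863

Var(Y | X=x) = (1 − ρ²)·σ_Y².
Var(Y | X=-4.5) = (3.7)²·(1 − (0.21)²) = 13.69·0.9559 = 13.0863.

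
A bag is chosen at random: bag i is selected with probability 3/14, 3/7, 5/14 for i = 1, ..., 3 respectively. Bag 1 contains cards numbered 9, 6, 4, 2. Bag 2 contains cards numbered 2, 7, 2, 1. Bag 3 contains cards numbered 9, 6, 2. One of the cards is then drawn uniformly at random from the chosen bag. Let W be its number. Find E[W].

745/168

E[W | bag 1] = (9+6+4+2)/4 = 21/4.
E[W | bag 2] = (2+7+2+1)/4 = 3.
E[W | bag 3] = (9+6+2)/3 = 17/3.
By the law of total expectation,
E[W] = (3/14)·(21/4) + (3/7)·(3) + (5/14)·(17/3) = 745/168.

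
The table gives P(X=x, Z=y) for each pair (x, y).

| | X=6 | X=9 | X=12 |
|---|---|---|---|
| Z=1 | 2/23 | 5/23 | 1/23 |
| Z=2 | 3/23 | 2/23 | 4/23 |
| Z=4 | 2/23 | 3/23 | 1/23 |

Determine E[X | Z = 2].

P(Z = 2) = 9/23.
Σ X·P over the event = 6·(3/23) + 9·(2/23) + 12·(4/23) = 84/23.
E[X | Z = 2] = (84/23) / (9/23) = 28/3.

28/3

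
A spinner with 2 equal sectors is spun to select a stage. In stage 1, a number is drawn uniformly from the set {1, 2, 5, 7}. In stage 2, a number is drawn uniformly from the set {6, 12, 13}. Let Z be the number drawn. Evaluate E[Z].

169/24

E[Z | stage 1] = (1+2+5+7)/4 = 15/4.
E[Z | stage 2] = (6+12+13)/3 = 31/3.
E[Z] = (1/2)·(15/4) + (1/2)·(31/3) = 169/24.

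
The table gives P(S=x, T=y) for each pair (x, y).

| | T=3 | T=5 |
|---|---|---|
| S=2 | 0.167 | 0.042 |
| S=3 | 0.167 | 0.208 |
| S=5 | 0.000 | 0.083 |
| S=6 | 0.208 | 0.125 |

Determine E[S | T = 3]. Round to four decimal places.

P(T = 3) = 0.542.
Summing S·P(S=x,T=y) over the conditioning event gives 2.083.
E[S | T = 3] = (2.083) / (0.542) = 3.8432.

3.8432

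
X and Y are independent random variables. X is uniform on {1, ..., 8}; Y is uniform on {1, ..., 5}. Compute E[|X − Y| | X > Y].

P(X > Y) = 5/8.
Summing |X−Y|·P(x,y) over outcomes with X > Y gives 2.
E[|X − Y| | X > Y] = (2) / (5/8) = 16/5.

16/5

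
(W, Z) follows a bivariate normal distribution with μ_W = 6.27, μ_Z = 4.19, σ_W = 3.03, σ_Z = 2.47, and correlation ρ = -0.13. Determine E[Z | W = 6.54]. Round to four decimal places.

For a bivariate normal, E[Z | W=x] = μ_Z + ρ·(σ_Z/σ_W)·(x − μ_W).
E[Z | W=6.54] = 4.19 + (-0.13)·(2.47/3.03)·(6.54 − (6.27)) = 4.19 + (-0.10597)·(0.27) = 4.1614.

4.1614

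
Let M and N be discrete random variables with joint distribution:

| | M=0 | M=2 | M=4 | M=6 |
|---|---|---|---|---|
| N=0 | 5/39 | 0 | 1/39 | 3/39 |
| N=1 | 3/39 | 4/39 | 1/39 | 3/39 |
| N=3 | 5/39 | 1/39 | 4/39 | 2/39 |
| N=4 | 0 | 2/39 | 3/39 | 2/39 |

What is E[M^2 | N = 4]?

P(N = 4) = 7/39.
Σ M^2·P over the event = 4·(2/39) + 16·(3/39) + 36·(2/39) = 128/39.
E[M^2 | N = 4] = (128/39) / (7/39) = 128/7.

128/7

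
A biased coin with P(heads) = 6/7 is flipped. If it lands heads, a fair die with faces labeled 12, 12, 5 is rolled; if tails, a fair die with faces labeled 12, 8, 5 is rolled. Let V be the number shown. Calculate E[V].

E[V | heads] = (12+12+5)/3 = 29/3.
E[V | tails] = (12+8+5)/3 = 25/3.
E[V] = (6/7)·(29/3) + (1/7)·(25/3) = 199/21.

199/21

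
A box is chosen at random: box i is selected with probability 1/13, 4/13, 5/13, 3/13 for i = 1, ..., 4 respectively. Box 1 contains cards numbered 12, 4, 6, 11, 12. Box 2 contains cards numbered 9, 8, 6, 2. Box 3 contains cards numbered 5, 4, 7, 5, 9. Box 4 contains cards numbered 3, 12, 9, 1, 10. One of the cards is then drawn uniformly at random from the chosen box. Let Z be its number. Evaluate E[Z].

85/13

E[Z | box 1] = (12+4+6+11+12)/5 = 9.
E[Z | box 2] = (9+8+6+2)/4 = 25/4.
E[Z | box 3] = (5+4+7+5+9)/5 = 6.
E[Z | box 4] = (3+12+9+1+10)/5 = 7.
By the law of total expectation,
E[Z] = (1/13)·(9) + (4/13)·(25/4) + (5/13)·(6) + (3/13)·(7) = 85/13.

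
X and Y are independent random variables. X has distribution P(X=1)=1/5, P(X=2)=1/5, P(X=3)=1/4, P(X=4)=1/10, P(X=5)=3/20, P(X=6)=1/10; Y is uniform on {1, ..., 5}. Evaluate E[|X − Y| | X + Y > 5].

119/60

P(X + Y > 5) = 3/5.
Summing |X−Y|·P(x,y) over outcomes with X + Y > 5 gives 119/100.
E[|X − Y| | X + Y > 5] = (119/100) / (3/5) = 119/60.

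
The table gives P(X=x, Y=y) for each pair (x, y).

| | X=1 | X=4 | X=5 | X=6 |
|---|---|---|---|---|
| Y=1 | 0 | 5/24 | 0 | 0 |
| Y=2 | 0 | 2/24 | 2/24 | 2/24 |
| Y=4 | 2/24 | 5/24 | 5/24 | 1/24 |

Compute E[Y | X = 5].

24/7

P(X = 5) = 7/24.
Σ Y·P over the event = 2·(2/24) + 4·(5/24) = 1.
E[Y | X = 5] = (1) / (7/24) = 24/7.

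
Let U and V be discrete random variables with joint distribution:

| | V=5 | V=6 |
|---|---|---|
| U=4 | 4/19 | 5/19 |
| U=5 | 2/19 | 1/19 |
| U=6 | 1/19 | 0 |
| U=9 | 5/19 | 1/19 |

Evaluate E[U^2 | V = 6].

P(V = 6) = 7/19.
Σ U^2·P over the event = 16·(5/19) + 25·(1/19) + 81·(1/19) = 186/19.
E[U^2 | V = 6] = (186/19) / (7/19) = 186/7.

186/7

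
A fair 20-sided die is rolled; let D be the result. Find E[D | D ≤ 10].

Given D ≤ 10, D is equally likely to be any of {1, 2, 3, 4, 5, 6, 7, 8, 9, 10}.
E[D | D ≤ 10] = (1 + 2 + 3 + 4 + 5 + 6 + 7 + 8 + 9 + 10) / 10 = 11/2.

11/2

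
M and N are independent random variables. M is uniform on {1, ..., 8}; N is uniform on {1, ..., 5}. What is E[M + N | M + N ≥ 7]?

46/5

P(M + N ≥ 7) = 5/8.
Summing (M+N)·P(x,y) over outcomes with M + N ≥ 7 gives 23/4.
E[M + N | M + N ≥ 7] = (23/4) / (5/8) = 46/5.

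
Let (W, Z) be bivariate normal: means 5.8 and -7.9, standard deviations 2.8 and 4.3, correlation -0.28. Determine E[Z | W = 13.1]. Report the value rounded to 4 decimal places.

For a bivariate normal, E[Z | W=x] = μ_Z + ρ·(σ_Z/σ_W)·(x − μ_W).
E[Z | W=13.1] = -7.9 + (-0.28)·(4.3/2.8)·(13.1 − (5.8)) = -7.9 + (-0.43)·(7.3) = -11.0390.

-11.0390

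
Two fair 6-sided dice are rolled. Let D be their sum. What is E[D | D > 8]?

P(D > 8) = 5/18.
Σ over the event: 9·1/9 + 10·1/12 + 11·1/18 + 12·1/36 = 25/9.
E[D | D > 8] = (25/9) / (5/18) = 10.

10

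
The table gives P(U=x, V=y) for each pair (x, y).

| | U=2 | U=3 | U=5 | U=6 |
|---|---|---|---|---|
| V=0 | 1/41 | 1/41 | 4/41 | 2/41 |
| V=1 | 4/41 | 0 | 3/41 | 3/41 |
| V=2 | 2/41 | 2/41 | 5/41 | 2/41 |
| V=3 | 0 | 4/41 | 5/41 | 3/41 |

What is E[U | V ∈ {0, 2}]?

P(V ∈ {0, 2}) = 19/41.
Σ U·P over the event = 2·(1/41) + 2·(2/41) + 3·(1/41) + 3·(2/41) + 5·(4/41) + 5·(5/41) + 6·(2/41) + 6·(2/41) = 84/41.
E[U | V ∈ {0, 2}] = (84/41) / (19/41) = 84/19.

84/19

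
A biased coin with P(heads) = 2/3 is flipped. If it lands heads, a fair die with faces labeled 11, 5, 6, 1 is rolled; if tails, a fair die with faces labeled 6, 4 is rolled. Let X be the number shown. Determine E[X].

11/2

E[X | heads] = (11+5+6+1)/4 = 23/4.
E[X | tails] = (6+4)/2 = 5.
By the law of total expectation,
E[X] = (2/3)·(23/4) + (1/3)·(5) = 11/2.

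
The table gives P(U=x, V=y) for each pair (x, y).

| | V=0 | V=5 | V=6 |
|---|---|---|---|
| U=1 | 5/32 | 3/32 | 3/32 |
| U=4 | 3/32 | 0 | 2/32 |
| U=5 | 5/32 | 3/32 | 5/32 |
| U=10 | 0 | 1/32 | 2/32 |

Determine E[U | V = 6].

14/3

P(V = 6) = 3/8.
Σ U·P over the event = 1·(3/32) + 4·(2/32) + 5·(5/32) + 10·(2/32) = 7/4.
E[U | V = 6] = (7/4) / (3/8) = 14/3.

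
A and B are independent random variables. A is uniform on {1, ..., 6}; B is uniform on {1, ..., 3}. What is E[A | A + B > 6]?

P(A + B > 6) = 1/3.
Summing A·P(x,y) over outcomes with A + B > 6 gives 16/9.
E[A | A + B > 6] = (16/9) / (1/3) = 16/3.

16/3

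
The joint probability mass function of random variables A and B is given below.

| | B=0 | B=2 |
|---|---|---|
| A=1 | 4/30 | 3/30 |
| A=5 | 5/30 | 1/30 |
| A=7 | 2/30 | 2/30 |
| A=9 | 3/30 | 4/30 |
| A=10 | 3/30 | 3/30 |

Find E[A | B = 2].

P(B = 2) = 13/30.
Σ A·P over the event = 1·(3/30) + 5·(1/30) + 7·(2/30) + 9·(4/30) + 10·(3/30) = 44/15.
E[A | B = 2] = (44/15) / (13/30) = 88/13.

88/13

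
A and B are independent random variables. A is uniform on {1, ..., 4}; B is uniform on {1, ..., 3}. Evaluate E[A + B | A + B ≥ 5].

P(A + B ≥ 5) = 1/2.
Summing (A+B)·P(x,y) over outcomes with A + B ≥ 5 gives 17/6.
E[A + B | A + B ≥ 5] = (17/6) / (1/2) = 17/3.

17/3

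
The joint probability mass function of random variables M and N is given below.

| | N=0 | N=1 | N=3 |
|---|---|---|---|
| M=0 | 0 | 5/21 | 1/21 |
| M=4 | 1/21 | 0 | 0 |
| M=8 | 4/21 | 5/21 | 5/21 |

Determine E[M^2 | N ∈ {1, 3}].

P(N ∈ {1, 3}) = 16/21.
Σ M^2·P over the event = 0·(5/21) + 0·(1/21) + 64·(5/21) + 64·(5/21) = 640/21.
E[M^2 | N ∈ {1, 3}] = (640/21) / (16/21) = 40.

40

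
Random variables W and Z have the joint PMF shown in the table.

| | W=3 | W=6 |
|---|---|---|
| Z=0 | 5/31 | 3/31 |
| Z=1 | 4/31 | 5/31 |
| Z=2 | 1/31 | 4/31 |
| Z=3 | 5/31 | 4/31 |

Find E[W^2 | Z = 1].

P(Z = 1) = 9/31.
Σ W^2·P over the event = 9·(4/31) + 36·(5/31) = 216/31.
E[W^2 | Z = 1] = (216/31) / (9/31) = 24.

24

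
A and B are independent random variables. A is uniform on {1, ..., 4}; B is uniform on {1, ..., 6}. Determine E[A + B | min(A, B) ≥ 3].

Outcomes with min(A, B) ≥ 3: (3,3), (3,4), (3,5), (3,6), (4,3), (4,4), (4,5), (4,6), each with probability 1/24.
E[A + B | min(A, B) ≥ 3] = (6 + 7 + 8 + 9 + 7 + 8 + 9 + 10) / 8 = 8.

8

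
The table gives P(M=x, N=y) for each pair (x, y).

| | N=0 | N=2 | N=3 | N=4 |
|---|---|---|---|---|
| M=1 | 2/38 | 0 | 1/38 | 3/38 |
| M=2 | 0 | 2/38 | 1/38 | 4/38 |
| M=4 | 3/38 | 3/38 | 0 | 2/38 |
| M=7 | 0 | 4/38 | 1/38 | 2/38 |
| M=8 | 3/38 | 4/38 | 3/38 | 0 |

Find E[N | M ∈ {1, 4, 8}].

23/12

P(M ∈ {1, 4, 8}) = 12/19.
Summing N·P(M=x,N=y) over the conditioning event gives 23/19.
E[N | M ∈ {1, 4, 8}] = (23/19) / (12/19) = 23/12.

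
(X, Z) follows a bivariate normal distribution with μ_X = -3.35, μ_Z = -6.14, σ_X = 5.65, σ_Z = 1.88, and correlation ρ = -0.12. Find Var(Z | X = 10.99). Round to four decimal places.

Var(Z | X=x) = (1 − ρ²)·σ_Z².
Var(Z | X=10.99) = (1.88)²·(1 − (-0.12)²) = 3.5344·0.9856 = 3.4835.

3.4835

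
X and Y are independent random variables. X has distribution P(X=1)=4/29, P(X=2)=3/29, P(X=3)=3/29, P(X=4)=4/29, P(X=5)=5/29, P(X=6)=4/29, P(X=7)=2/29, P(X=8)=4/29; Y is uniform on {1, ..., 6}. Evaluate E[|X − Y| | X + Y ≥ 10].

125/54

P(X + Y ≥ 10) = 9/29.
Summing |X−Y|·P(x,y) over outcomes with X + Y ≥ 10 gives 125/174.
E[|X − Y| | X + Y ≥ 10] = (125/174) / (9/29) = 125/54.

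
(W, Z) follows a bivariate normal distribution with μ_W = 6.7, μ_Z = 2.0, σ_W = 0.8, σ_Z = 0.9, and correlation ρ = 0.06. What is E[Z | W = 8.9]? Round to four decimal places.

For a bivariate normal, E[Z | W=x] = μ_Z + ρ·(σ_Z/σ_W)·(x − μ_W).
E[Z | W=8.9] = 2.0 + (0.06)·(0.9/0.8)·(8.9 − (6.7)) = 2.0 + (0.0675)·(2.2) = 2.1485.

2.1485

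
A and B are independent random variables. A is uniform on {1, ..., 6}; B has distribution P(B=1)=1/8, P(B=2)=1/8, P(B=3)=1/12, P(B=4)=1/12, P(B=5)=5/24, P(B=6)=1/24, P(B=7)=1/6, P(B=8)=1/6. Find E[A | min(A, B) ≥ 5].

11/2

P(min(A, B) ≥ 5) = 7/36.
Summing A·P(x,y) over outcomes with min(A, B) ≥ 5 gives 77/72.
E[A | min(A, B) ≥ 5] = (77/72) / (7/36) = 11/2.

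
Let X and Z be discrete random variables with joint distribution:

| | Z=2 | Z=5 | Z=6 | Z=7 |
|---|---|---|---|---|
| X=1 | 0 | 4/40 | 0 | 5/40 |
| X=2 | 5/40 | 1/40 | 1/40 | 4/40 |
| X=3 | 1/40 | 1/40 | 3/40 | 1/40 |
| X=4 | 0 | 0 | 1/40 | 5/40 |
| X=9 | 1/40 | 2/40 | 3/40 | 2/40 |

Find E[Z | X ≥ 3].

117/20

P(X ≥ 3) = 1/2.
Summing Z·P(X=x,Z=y) over the conditioning event gives 117/40.
E[Z | X ≥ 3] = (117/40) / (1/2) = 117/20.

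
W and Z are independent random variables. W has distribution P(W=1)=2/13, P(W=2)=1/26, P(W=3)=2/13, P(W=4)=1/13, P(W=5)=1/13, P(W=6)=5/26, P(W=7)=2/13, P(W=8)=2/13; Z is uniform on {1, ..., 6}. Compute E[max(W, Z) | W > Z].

P(W > Z) = 8/13.
Summing max(W,Z)·P(x,y) over outcomes with W > Z gives 50/13.
E[max(W, Z) | W > Z] = (50/13) / (8/13) = 25/4.

25/4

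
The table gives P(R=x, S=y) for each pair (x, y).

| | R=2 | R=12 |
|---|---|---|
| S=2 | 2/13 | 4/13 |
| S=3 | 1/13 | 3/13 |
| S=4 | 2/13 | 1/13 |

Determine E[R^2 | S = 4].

152/3

P(S = 4) = 3/13.
Σ R^2·P over the event = 4·(2/13) + 144·(1/13) = 152/13.
E[R^2 | S = 4] = (152/13) / (3/13) = 152/3.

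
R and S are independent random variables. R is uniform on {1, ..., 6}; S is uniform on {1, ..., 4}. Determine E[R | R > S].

P(R > S) = 7/12.
Summing R·P(x,y) over outcomes with R > S gives 8/3.
E[R | R > S] = (8/3) / (7/12) = 32/7.

32/7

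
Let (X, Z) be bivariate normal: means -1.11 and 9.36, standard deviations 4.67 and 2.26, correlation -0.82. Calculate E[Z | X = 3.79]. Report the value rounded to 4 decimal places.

The regression of Z on X has slope ρ·σ_Z/σ_X and passes through (μ_X, μ_Z).
E[Z | X=3.79] = 9.36 + (-0.82)·(2.26/4.67)·(3.79 − (-1.11)) = 9.36 + (-0.39683)·(4.9) = 7.4155.

7.4155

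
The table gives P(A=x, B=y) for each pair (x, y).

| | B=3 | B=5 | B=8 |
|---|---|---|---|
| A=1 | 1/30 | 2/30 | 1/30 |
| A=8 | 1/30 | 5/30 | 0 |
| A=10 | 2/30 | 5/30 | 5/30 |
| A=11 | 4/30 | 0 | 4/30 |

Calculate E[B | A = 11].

11/2

P(A = 11) = 4/15.
Σ B·P over the event = 3·(4/30) + 8·(4/30) = 22/15.
E[B | A = 11] = (22/15) / (4/15) = 11/2.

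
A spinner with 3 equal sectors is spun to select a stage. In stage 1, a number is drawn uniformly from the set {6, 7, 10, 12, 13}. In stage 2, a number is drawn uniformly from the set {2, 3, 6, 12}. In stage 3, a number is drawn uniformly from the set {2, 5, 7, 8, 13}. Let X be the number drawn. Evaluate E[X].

E[X | stage 1] = (6+7+10+12+13)/5 = 48/5.
E[X | stage 2] = (2+3+6+12)/4 = 23/4.
E[X | stage 3] = (2+5+7+8+13)/5 = 7.
By the law of total expectation,
E[X] = (1/3)·(48/5) + (1/3)·(23/4) + (1/3)·(7) = 149/20.

149/20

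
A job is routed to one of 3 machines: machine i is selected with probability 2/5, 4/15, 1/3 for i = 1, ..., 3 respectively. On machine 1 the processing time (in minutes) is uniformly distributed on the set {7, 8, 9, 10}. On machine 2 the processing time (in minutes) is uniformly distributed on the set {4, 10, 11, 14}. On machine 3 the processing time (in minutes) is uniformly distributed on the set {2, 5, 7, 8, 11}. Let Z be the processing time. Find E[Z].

E[Z | machine 1] = (7+8+9+10)/4 = 17/2.
E[Z | machine 2] = (4+10+11+14)/4 = 39/4.
E[Z | machine 3] = (2+5+7+8+11)/5 = 33/5.
E[Z] = (2/5)·(17/2) + (4/15)·(39/4) + (1/3)·(33/5) = 41/5.

41/5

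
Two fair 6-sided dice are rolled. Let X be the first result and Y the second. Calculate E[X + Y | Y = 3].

Outcomes with Y = 3: (1,3), (2,3), (3,3), (4,3), (5,3), (6,3), each with probability 1/36.
E[X + Y | Y = 3] = (4 + 5 + 6 + 7 + 8 + 9) / 6 = 13/2.

13/2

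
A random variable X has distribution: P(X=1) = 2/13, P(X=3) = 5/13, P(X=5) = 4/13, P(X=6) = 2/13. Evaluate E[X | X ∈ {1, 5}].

11/3

P(X ∈ {1, 5}) = 6/13.
Σ over the event: 1·2/13 + 5·4/13 = 22/13.
E[X | X ∈ {1, 5}] = (22/13) / (6/13) = 11/3.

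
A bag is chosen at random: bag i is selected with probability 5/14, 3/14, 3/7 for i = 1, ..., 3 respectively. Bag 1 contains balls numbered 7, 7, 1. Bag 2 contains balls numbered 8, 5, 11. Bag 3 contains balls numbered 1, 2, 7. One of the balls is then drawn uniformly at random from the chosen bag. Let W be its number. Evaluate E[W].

E[W | bag 1] = (7+7+1)/3 = 5.
E[W | bag 2] = (8+5+11)/3 = 8.
E[W | bag 3] = (1+2+7)/3 = 10/3.
By the law of total expectation,
E[W] = (5/14)·(5) + (3/14)·(8) + (3/7)·(10/3) = 69/14.

69/14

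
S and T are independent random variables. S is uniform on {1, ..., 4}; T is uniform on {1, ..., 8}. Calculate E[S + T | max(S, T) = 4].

44/7

Outcomes with max(S, T) = 4: (1,4), (2,4), (3,4), (4,1), (4,2), (4,3), (4,4), each with probability 1/32.
E[S + T | max(S, T) = 4] = (5 + 6 + 7 + 5 + 6 + 7 + 8) / 7 = 44/7.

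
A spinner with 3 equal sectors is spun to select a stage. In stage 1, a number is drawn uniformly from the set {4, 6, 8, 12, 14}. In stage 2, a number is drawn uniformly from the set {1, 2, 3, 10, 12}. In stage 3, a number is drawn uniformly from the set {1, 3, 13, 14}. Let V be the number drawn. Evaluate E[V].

E[V | stage 1] = (4+6+8+12+14)/5 = 44/5.
E[V | stage 2] = (1+2+3+10+12)/5 = 28/5.
E[V | stage 3] = (1+3+13+14)/4 = 31/4.
E[V] = (1/3)·(44/5) + (1/3)·(28/5) + (1/3)·(31/4) = 443/60.

443/60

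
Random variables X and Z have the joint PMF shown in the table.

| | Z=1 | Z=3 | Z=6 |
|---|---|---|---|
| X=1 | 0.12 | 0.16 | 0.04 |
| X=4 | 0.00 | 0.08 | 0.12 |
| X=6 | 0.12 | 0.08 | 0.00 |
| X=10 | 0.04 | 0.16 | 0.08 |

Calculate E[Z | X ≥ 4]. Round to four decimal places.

P(X ≥ 4) = 0.68.
Σ Z·P over the event = 3·(0.08) + 6·(0.12) + 1·(0.12) + 3·(0.08) + 1·(0.04) + 3·(0.16) + 6·(0.08) = 2.32.
E[Z | X ≥ 4] = (2.32) / (0.68) = 3.4118.

3.4118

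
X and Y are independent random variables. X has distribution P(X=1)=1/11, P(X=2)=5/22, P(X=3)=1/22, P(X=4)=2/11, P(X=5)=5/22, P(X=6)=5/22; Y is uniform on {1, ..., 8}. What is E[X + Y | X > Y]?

471/64

P(X > Y) = 4/11.
Summing (X+Y)·P(x,y) over outcomes with X > Y gives 471/176.
E[X + Y | X > Y] = (471/176) / (4/11) = 471/64.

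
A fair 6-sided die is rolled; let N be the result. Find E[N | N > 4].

11/2

Given N > 4, N is equally likely to be any of {5, 6}.
E[N | N > 4] = (5 + 6) / 2 = 11/2.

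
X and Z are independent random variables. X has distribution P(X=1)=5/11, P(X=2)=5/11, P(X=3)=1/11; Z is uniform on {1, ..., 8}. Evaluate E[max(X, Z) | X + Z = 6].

48/11

P(X + Z = 6) = 1/8.
Summing max(X,Z)·P(x,y) over outcomes with X + Z = 6 gives 6/11.
E[max(X, Z) | X + Z = 6] = (6/11) / (1/8) = 48/11.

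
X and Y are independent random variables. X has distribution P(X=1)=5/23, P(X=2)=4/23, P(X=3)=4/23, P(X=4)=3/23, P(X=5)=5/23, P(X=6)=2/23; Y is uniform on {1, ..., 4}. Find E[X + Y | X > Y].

P(X > Y) = 49/92.
Summing (X+Y)·P(x,y) over outcomes with X > Y gives 80/23.
E[X + Y | X > Y] = (80/23) / (49/92) = 320/49.

320/49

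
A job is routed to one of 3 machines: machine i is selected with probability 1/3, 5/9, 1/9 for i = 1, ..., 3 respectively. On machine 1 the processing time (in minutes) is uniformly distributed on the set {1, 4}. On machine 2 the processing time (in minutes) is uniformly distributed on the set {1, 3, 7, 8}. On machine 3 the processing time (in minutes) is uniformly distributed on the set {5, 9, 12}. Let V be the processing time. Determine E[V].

E[V | machine 1] = (1+4)/2 = 5/2.
E[V | machine 2] = (1+3+7+8)/4 = 19/4.
E[V | machine 3] = (5+9+12)/3 = 26/3.
E[V] = (1/3)·(5/2) + (5/9)·(19/4) + (1/9)·(26/3) = 479/108.

479/108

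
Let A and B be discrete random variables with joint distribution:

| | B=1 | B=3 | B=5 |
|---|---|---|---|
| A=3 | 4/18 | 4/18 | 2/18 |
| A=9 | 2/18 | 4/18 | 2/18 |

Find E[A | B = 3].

P(B = 3) = 4/9.
Σ A·P over the event = 3·(4/18) + 9·(4/18) = 8/3.
E[A | B = 3] = (8/3) / (4/9) = 6.

6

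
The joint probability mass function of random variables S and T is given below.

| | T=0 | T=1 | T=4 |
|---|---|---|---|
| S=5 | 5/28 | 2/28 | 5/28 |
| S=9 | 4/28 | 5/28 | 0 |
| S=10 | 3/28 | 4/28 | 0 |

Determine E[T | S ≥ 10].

P(S ≥ 10) = 1/4.
Summing T·P(S=x,T=y) over the conditioning event gives 1/7.
E[T | S ≥ 10] = (1/7) / (1/4) = 4/7.

4/7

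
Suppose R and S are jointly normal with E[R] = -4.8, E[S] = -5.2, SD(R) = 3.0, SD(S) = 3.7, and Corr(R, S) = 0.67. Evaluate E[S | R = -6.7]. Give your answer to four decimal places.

-6.7700

The regression of S on R has slope ρ·σ_S/σ_R and passes through (μ_R, μ_S).
E[S | R=-6.7] = -5.2 + (0.67)·(3.7/3.0)·(-6.7 − (-4.8)) = -5.2 + (0.82633)·(-1.9) = -6.7700.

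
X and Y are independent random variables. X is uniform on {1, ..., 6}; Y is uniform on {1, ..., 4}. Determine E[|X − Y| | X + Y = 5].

Outcomes with X + Y = 5: (1,4), (2,3), (3,2), (4,1), each with probability 1/24.
E[|X − Y| | X + Y = 5] = (3 + 1 + 1 + 3) / 4 = 2.

2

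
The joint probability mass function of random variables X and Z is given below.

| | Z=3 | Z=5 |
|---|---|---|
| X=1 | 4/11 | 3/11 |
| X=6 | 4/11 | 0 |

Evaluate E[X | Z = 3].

P(Z = 3) = 8/11.
Summing X·P(X=x,Z=y) over the conditioning event gives 28/11.
E[X | Z = 3] = (28/11) / (8/11) = 7/2.

7/2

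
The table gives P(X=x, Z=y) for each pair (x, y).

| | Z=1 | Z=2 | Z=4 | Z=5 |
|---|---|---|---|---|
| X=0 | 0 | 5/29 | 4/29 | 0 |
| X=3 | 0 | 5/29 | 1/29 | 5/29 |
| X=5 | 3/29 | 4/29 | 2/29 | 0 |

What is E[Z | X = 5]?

19/9

P(X = 5) = 9/29.
Σ Z·P over the event = 1·(3/29) + 2·(4/29) + 4·(2/29) = 19/29.
E[Z | X = 5] = (19/29) / (9/29) = 19/9.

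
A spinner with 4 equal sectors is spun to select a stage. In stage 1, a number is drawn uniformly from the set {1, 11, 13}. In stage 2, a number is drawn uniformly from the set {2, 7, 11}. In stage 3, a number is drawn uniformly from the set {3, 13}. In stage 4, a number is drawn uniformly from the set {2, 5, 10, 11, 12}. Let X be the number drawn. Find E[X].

E[X | stage 1] = (1+11+13)/3 = 25/3.
E[X | stage 2] = (2+7+11)/3 = 20/3.
E[X | stage 3] = (3+13)/2 = 8.
E[X | stage 4] = (2+5+10+11+12)/5 = 8.
E[X] = (1/4)·(25/3) + (1/4)·(20/3) + (1/4)·(8) + (1/4)·(8) = 31/4.

31/4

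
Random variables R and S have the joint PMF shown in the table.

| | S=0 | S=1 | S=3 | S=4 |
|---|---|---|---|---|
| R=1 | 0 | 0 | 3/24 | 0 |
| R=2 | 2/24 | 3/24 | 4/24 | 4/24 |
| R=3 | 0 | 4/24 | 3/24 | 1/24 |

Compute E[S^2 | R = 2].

P(R = 2) = 13/24.
Σ S^2·P over the event = 0·(2/24) + 1·(3/24) + 9·(4/24) + 16·(4/24) = 103/24.
E[S^2 | R = 2] = (103/24) / (13/24) = 103/13.

103/13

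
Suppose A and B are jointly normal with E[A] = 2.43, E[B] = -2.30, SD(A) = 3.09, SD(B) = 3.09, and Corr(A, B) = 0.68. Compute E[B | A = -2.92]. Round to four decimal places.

-5.9380

E[B | A=x] = μ_B + ρ(σ_B/σ_A)(x − μ_A) for jointly normal variables.
E[B | A=-2.92] = -2.30 + (0.68)·(3.09/3.09)·(-2.92 − (2.43)) = -2.30 + (0.68)·(-5.35) = -5.9380.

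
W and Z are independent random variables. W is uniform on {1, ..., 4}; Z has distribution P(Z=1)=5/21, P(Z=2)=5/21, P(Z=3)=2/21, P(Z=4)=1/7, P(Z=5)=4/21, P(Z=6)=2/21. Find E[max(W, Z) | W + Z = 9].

16/3

P(W + Z = 9) = 1/14.
Summing max(W,Z)·P(x,y) over outcomes with W + Z = 9 gives 8/21.
E[max(W, Z) | W + Z = 9] = (8/21) / (1/14) = 16/3.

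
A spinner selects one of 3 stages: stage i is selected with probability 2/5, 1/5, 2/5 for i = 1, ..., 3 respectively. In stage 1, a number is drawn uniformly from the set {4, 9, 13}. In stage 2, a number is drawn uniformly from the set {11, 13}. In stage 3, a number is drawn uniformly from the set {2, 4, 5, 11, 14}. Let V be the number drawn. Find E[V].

E[V | stage 1] = (4+9+13)/3 = 26/3.
E[V | stage 2] = (11+13)/2 = 12.
E[V | stage 3] = (2+4+5+11+14)/5 = 36/5.
By the law of total expectation,
E[V] = (2/5)·(26/3) + (1/5)·(12) + (2/5)·(36/5) = 656/75.

656/75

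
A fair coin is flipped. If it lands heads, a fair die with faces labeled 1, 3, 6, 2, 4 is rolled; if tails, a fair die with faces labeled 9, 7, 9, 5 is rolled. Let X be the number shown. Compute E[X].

E[X | heads] = (1+3+6+2+4)/5 = 16/5.
E[X | tails] = (9+7+9+5)/4 = 15/2.
By the law of total expectation,
E[X] = (1/2)·(16/5) + (1/2)·(15/2) = 107/20.

107/20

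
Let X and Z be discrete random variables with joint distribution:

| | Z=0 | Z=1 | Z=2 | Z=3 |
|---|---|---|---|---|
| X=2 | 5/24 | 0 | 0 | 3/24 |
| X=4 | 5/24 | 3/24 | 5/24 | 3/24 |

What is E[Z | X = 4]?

11/8

P(X = 4) = 2/3.
Σ Z·P over the event = 0·(5/24) + 1·(3/24) + 2·(5/24) + 3·(3/24) = 11/12.
E[Z | X = 4] = (11/12) / (2/3) = 11/8.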